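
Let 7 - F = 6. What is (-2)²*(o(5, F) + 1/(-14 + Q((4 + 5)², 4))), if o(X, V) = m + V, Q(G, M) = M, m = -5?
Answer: -82/5 ≈ -16.400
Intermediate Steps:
F = 1 (F = 7 - 1*6 = 7 - 6 = 1)
o(X, V) = -5 + V
(-2)²*(o(5, F) + 1/(-14 + Q((4 + 5)², 4))) = (-2)²*((-5 + 1) + 1/(-14 + 4)) = 4*(-4 + 1/(-10)) = 4*(-4 - ⅒) = 4*(-41/10) = -82/5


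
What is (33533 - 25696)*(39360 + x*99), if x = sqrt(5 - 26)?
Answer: 308464320 + 775863*I*sqrt(21) ≈ 3.0846e+8 + 3.5555e+6*I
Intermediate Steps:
x = I*sqrt(21) (x = sqrt(-21) = I*sqrt(21) ≈ 4.5826*I)
(33533 - 25696)*(39360 + x*99) = (33533 - 25696)*(39360 + (I*sqrt(21))*99) = 7837*(39360 + 99*I*sqrt(21)) = 308464320 + 775863*I*sqrt(21)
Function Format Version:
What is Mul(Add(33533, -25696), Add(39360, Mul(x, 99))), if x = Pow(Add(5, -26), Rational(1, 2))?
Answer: Add(308464320, Mul(775863, I, Pow(21, Rational(1, 2)))) ≈ Add(3.0846e+8, Mul(3.5555e+6, I))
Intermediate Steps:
x = Mul(I, Pow(21, Rational(1, 2))) (x = Pow(-21, Rational(1, 2)) = Mul(I, Pow(21, Rational(1, 2))) ≈ Mul(4.5826, I))
Mul(Add(33533, -25696), Add(39360, Mul(x, 99))) = Mul(Add(33533, -25696), Add(39360, Mul(Mul(I, Pow(21, Rational(1, 2))), 99))) = Mul(7837, Add(39360, Mul(99, I, Pow(21, Rational(1, 2))))) = Add(308464320, Mul(775863, I, Pow(21, Rational(1, 2))))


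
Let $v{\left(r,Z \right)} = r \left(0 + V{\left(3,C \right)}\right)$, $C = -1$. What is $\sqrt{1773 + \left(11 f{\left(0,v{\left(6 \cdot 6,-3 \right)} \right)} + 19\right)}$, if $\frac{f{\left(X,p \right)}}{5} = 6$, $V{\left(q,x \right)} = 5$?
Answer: $\sqrt{2122} \approx 46.065$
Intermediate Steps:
$v{\left(r,Z \right)} = 5 r$ ($v{\left(r,Z \right)} = r \left(0 + 5\right) = r 5 = 5 r$)
$f{\left(X,p \right)} = 30$ ($f{\left(X,p \right)} = 5 \cdot 6 = 30$)
$\sqrt{1773 + \left(11 f{\left(0,v{\left(6 \cdot 6,-3 \right)} \right)} + 19\right)} = \sqrt{1773 + \left(11 \cdot 30 + 19\right)} = \sqrt{1773 + \left(330 + 19\right)} = \sqrt{1773 + 349} = \sqrt{2122}$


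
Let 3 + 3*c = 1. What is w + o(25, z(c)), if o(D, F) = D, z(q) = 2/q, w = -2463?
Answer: -2438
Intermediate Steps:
c = -2/3 (c = -1 + (1/3)*1 = -1 + 1/3 = -2/3 ≈ -0.66667)
w + o(25, z(c)) = -2463 + 25 = -2438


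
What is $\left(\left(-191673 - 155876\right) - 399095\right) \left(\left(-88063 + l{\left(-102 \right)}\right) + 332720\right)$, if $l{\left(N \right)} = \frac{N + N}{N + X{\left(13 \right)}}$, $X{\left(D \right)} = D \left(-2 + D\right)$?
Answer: $- \frac{7489386610052}{41} \approx -1.8267 \cdot 10^{11}$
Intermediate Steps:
$l{\left(N \right)} = \frac{2 N}{143 + N}$ ($l{\left(N \right)} = \frac{N + N}{N + 13 \left(-2 + 13\right)} = \frac{2 N}{N + 13 \cdot 11} = \frac{2 N}{N + 143} = \frac{2 N}{143 + N}$)
$\left(\left(-191673 - 155876\right) - 399095\right) \left(\left(-88063 + l{\left(-102 \right)}\right) + 332720\right) = \left(\left(-191673 - 155876\right) - 399095\right) \left(\left(-88063 + 2 \left(-102\right) \frac{1}{143 - 102}\right) + 332720\right) = \left(-347549 - 399095\right) \left(\left(-88063 + 2 \left(-102\right) \frac{1}{41}\right) + 332720\right) = - 746644 \left(\left(-88063 + 2 \left(-102\right) \frac{1}{41}\right) + 332720\right) = - 746644 \left(\left(-88063 - \frac{204}{41}\right) + 332720\right) = - 746644 \left(- \frac{3610787}{41} + 332720\right) = \left(-746644\right) \frac{10030733}{41} = - \frac{7489386610052}{41}$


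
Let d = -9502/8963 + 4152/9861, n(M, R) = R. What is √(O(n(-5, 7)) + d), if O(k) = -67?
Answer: I*√1961605673701/170297 ≈ 8.2243*I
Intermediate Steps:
d = -108834/170297 (d = -9502*1/8963 + 4152*(1/9861) = -9502/8963 + 8/19 = -108834/170297 ≈ -0.63908)
√(O(n(-5, 7)) + d) = √(-67 - 108834/170297) = √(-11518733/170297) = I*√1961605673701/170297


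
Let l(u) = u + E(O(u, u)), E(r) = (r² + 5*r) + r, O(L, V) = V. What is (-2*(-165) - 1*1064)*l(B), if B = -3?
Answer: 8808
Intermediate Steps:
E(r) = r² + 6*r
l(u) = u + u*(6 + u)
(-2*(-165) - 1*1064)*l(B) = (-2*(-165) - 1*1064)*(-3*(7 - 3)) = (330 - 1064)*(-3*4) = -734*(-12) = 8808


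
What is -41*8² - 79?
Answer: -2703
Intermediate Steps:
-41*8² - 79 = -41*64 - 79 = -2624 - 79 = -2703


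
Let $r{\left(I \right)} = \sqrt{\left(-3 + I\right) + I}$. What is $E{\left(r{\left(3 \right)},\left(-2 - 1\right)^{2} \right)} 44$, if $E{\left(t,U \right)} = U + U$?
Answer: $792$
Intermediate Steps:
$r{\left(I \right)} = \sqrt{-3 + 2 I}$
$E{\left(t,U \right)} = 2 U$
$E{\left(r{\left(3 \right)},\left(-2 - 1\right)^{2} \right)} 44 = 2 \left(-2 - 1\right)^{2} \cdot 44 = 2 \left(-3\right)^{2} \cdot 44 = 2 \cdot 9 \cdot 44 = 18 \cdot 44 = 792$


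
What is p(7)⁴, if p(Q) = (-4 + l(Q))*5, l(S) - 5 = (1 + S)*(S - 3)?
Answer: 741200625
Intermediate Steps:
l(S) = 5 + (1 + S)*(-3 + S) (l(S) = 5 + (1 + S)*(S - 3) = 5 + (1 + S)*(-3 + S))
p(Q) = -10 - 10*Q + 5*Q² (p(Q) = (-4 + (2 + Q² - 2*Q))*5 = (-2 + Q² - 2*Q)*5 = -10 - 10*Q + 5*Q²)
p(7)⁴ = (-10 - 10*7 + 5*7²)⁴ = (-10 - 70 + 5*49)⁴ = (-10 - 70 + 245)⁴ = 165⁴ = 741200625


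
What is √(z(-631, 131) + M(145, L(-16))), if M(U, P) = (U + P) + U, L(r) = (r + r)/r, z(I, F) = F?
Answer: 3*√47 ≈ 20.567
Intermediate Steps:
L(r) = 2 (L(r) = (2*r)/r = 2)
M(U, P) = P + 2*U (M(U, P) = (P + U) + U = P + 2*U)
√(z(-631, 131) + M(145, L(-16))) = √(131 + (2 + 2*145)) = √(131 + (2 + 290)) = √(131 + 292) = √423 = 3*√47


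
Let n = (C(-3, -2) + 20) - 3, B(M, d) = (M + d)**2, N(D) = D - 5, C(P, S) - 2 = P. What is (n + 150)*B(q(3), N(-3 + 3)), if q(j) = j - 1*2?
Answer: 2656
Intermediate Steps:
C(P, S) = 2 + P
N(D) = -5 + D
q(j) = -2 + j (q(j) = j - 2 = -2 + j)
n = 16 (n = ((2 - 3) + 20) - 3 = (-1 + 20) - 3 = 19 - 3 = 16)
(n + 150)*B(q(3), N(-3 + 3)) = (16 + 150)*((-2 + 3) + (-5 + (-3 + 3)))**2 = 166*(1 + (-5 + 0))**2 = 166*(1 - 5)**2 = 166*(-4)**2 = 166*16 = 2656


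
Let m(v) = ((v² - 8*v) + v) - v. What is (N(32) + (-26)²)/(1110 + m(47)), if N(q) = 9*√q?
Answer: 676/2943 + 4*√2/327 ≈ 0.24700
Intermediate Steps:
m(v) = v² - 8*v (m(v) = (v² - 7*v) - v = v² - 8*v)
(N(32) + (-26)²)/(1110 + m(47)) = (9*√32 + (-26)²)/(1110 + 47*(-8 + 47)) = (9*(4*√2) + 676)/(1110 + 47*39) = (36*√2 + 676)/(1110 + 1833) = (676 + 36*√2)/2943 = (676 + 36*√2)*(1/2943) = 676/2943 + 4*√2/327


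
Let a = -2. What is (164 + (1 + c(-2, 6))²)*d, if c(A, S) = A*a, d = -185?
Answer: -34965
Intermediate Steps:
c(A, S) = -2*A (c(A, S) = A*(-2) = -2*A)
(164 + (1 + c(-2, 6))²)*d = (164 + (1 - 2*(-2))²)*(-185) = (164 + (1 + 4)²)*(-185) = (164 + 5²)*(-185) = (164 + 25)*(-185) = 189*(-185) = -34965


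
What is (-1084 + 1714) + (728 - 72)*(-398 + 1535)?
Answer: 746502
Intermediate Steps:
(-1084 + 1714) + (728 - 72)*(-398 + 1535) = 630 + 656*1137 = 630 + 745872 = 746502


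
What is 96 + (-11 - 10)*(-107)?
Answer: 2343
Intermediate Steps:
96 + (-11 - 10)*(-107) = 96 - 21*(-107) = 96 + 2247 = 2343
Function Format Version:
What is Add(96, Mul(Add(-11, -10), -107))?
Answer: 2343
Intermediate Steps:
Add(96, Mul(Add(-11, -10), -107)) = Add(96, Mul(-21, -107)) = Add(96, 2247) = 2343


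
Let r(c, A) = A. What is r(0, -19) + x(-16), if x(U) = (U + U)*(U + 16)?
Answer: -19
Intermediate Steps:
x(U) = 2*U*(16 + U) (x(U) = (2*U)*(16 + U) = 2*U*(16 + U))
r(0, -19) + x(-16) = -19 + 2*(-16)*(16 - 16) = -19 + 2*(-16)*0 = -19 + 0 = -19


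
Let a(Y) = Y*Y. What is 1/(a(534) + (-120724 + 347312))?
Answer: 1/511744 ≈ 1.9541e-6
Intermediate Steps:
a(Y) = Y²
1/(a(534) + (-120724 + 347312)) = 1/(534² + (-120724 + 347312)) = 1/(285156 + 226588) = 1/511744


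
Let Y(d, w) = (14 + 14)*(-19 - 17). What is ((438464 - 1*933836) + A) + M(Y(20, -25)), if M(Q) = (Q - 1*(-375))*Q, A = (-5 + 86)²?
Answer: 149253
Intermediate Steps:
Y(d, w) = -1008 (Y(d, w) = 28*(-36) = -1008)
A = 6561 (A = 81² = 6561)
M(Q) = Q*(375 + Q) (M(Q) = (Q + 375)*Q = (375 + Q)*Q = Q*(375 + Q))
((438464 - 1*933836) + A) + M(Y(20, -25)) = ((438464 - 1*933836) + 6561) - 1008*(375 - 1008) = ((438464 - 933836) + 6561) - 1008*(-633) = (-495372 + 6561) + 638064 = -488811 + 638064 = 149253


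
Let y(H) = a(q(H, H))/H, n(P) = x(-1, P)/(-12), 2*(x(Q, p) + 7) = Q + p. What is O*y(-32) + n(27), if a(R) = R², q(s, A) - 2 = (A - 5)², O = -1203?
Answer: 2261208107/32 ≈ 7.0663e+7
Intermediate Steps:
x(Q, p) = -7 + Q/2 + p/2 (x(Q, p) = -7 + (Q + p)/2 = -7 + (Q/2 + p/2) = -7 + Q/2 + p/2)
q(s, A) = 2 + (-5 + A)² (q(s, A) = 2 + (A - 5)² = 2 + (-5 + A)²)
n(P) = 5/8 - P/24 (n(P) = (-7 + (½)*(-1) + P/2)/(-12) = (-7 - ½ + P/2)*(-1/12) = (-15/2 + P/2)*(-1/12) = 5/8 - P/24)
y(H) = (2 + (-5 + H)²)²/H
O*y(-32) + n(27) = -1203*(2 + (-5 - 32)²)²/(-32) + (5/8 - 1/24*27) = -(-1203)*(2 + (-37)²)²/32 + (5/8 - 9/8) = -(-1203)*(2 + 1369)²/32 - ½ = -(-1203)*1371²/32 - ½ = -(-1203)*1879641/32 - ½ = -1203*(-1879641/32) - ½ = 2261208123/32 - ½ = 2261208107/32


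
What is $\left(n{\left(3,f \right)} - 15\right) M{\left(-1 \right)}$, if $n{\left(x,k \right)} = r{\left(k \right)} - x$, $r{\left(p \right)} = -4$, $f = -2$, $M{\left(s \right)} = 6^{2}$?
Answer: $-792$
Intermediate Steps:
$M{\left(s \right)} = 36$
$n{\left(x,k \right)} = -4 - x$
$\left(n{\left(3,f \right)} - 15\right) M{\left(-1 \right)} = \left(\left(-4 - 3\right) - 15\right) 36 = \left(-7 - 15\right) 36 = \left(-22\right) 36 = -792$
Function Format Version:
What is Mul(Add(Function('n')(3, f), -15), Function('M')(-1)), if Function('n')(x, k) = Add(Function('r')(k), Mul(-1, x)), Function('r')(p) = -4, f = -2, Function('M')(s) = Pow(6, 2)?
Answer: -792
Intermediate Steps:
Function('M')(s) = 36
Function('n')(x, k) = Add(-4, Mul(-1, x))
Mul(Add(Function('n')(3, f), -15), Function('M')(-1)) = Mul(Add(Add(-4, Mul(-1, 3)), -15), 36) = Mul(Add(Add(-4, -3), -15), 36) = Mul(Add(-7, -15), 36) = Mul(-22, 36) = -792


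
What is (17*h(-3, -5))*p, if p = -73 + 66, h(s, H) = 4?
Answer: -476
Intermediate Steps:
p = -7
(17*h(-3, -5))*p = (17*4)*(-7) = 68*(-7) = -476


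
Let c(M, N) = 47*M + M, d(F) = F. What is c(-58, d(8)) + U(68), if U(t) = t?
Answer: -2716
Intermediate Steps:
c(M, N) = 48*M
c(-58, d(8)) + U(68) = 48*(-58) + 68 = -2784 + 68 = -2716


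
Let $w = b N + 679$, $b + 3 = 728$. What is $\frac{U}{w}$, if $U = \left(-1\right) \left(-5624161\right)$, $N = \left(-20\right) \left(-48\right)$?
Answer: $\frac{5624161}{696679} \approx 8.0728$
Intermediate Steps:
$b = 725$ ($b = -3 + 728 = 725$)
$N = 960$
$w = 696679$ ($w = 725 \cdot 960 + 679 = 696000 + 679 = 696679$)
$U = 5624161$
$\frac{U}{w} = \frac{5624161}{696679}$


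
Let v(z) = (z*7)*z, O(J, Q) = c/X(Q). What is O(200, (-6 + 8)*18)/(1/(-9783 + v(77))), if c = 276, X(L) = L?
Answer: 729560/3 ≈ 2.4319e+5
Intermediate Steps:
O(J, Q) = 276/Q
v(z) = 7*z² (v(z) = (7*z)*z = 7*z²)
O(200, (-6 + 8)*18)/(1/(-9783 + v(77))) = (276/(((-6 + 8)*18)))/(1/(-9783 + 7*77²)) = (276/((2*18)))/(1/(-9783 + 7*5929)) = (276/36)/(1/(-9783 + 41503)) = (276*(1/36))/(1/31720) = 23/(3*(1/31720)) = (23/3)*31720 = 729560/3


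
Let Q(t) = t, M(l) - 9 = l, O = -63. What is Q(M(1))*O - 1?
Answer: -631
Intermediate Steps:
M(l) = 9 + l
Q(M(1))*O - 1 = (9 + 1)*(-63) - 1 = 10*(-63) - 1 = -630 - 1 = -631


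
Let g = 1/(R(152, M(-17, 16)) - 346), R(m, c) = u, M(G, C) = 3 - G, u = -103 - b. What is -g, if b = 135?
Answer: 1/584 ≈ 0.0017123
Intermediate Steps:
u = -238 (u = -103 - 1*135 = -103 - 135 = -238)
R(m, c) = -238
g = -1/584 (g = 1/(-238 - 346) = 1/(-584) = -1/584 ≈ -0.0017123)
-g = -1*(-1/584) = 1/584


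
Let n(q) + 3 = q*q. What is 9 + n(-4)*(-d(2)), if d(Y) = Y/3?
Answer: ⅓ ≈ 0.33333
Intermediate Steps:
d(Y) = Y/3
n(q) = -3 + q² (n(q) = -3 + q*q = -3 + q²)
9 + n(-4)*(-d(2)) = 9 + (-3 + (-4)²)*(-2/3) = 9 + (-3 + 16)*(-1*⅔) = 9 + 13*(-⅔) = 9 - 26/3 = ⅓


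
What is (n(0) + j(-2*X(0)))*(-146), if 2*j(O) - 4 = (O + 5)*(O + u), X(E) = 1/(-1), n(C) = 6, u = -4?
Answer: -146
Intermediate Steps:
X(E) = -1
j(O) = 2 + (-4 + O)*(5 + O)/2 (j(O) = 2 + ((O + 5)*(O - 4))/2 = 2 + ((5 + O)*(-4 + O))/2 = 2 + ((-4 + O)*(5 + O))/2 = 2 + (-4 + O)*(5 + O)/2)
(n(0) + j(-2*X(0)))*(-146) = (6 + (-8 + (-2*(-1))/2 + (-2*(-1))²/2))*(-146) = (6 + (-8 + (½)*2 + (½)*2²))*(-146) = (6 + (-8 + 1 + (½)*4))*(-146) = (6 + (-8 + 1 + 2))*(-146) = (6 - 5)*(-146) = 1*(-146) = -146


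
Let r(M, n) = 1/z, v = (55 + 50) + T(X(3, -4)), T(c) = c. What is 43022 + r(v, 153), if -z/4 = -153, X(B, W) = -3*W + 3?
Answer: 26329465/612 ≈ 43022.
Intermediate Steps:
X(B, W) = 3 - 3*W
z = 612 (z = -4*(-153) = 612)
v = 120 (v = (55 + 50) + (3 - 3*(-4)) = 105 + (3 + 12) = 105 + 15 = 120)
r(M, n) = 1/612
43022 + r(v, 153) = 43022 + 1/612 = 26329465/612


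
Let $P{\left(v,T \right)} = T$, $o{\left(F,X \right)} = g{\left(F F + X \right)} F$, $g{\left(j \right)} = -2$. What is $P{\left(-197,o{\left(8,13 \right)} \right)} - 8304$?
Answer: $-8320$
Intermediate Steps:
$o{\left(F,X \right)} = - 2 F$
$P{\left(-197,o{\left(8,13 \right)} \right)} - 8304 = \left(-2\right) 8 - 8304 = -16 - 8304 = -8320$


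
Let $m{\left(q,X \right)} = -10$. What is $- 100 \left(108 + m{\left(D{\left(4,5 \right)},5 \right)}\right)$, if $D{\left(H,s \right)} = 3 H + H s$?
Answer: $-9800$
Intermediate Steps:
$- 100 \left(108 + m{\left(D{\left(4,5 \right)},5 \right)}\right) = - 100 \left(108 - 10\right) = \left(-100\right) 98 = -9800$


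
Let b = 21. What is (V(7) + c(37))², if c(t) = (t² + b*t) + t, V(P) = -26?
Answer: 4652649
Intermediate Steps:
c(t) = t² + 22*t (c(t) = (t² + 21*t) + t = t² + 22*t)
(V(7) + c(37))² = (-26 + 37*(22 + 37))² = (-26 + 37*59)² = (-26 + 2183)² = 2157² = 4652649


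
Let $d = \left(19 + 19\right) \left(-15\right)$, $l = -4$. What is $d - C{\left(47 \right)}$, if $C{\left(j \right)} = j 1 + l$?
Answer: $-613$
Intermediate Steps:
$C{\left(j \right)} = -4 + j$ ($C{\left(j \right)} = j 1 - 4 = j - 4 = -4 + j$)
$d = -570$ ($d = 38 \left(-15\right) = -570$)
$d - C{\left(47 \right)} = -570 - \left(-4 + 47\right) = -570 - 43 = -613$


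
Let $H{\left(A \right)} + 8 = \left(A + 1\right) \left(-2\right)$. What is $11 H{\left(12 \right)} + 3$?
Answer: $-371$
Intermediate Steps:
$H{\left(A \right)} = -10 - 2 A$ ($H{\left(A \right)} = -8 + \left(A + 1\right) \left(-2\right) = -8 + \left(1 + A\right) \left(-2\right) = -8 - \left(2 + 2 A\right) = -10 - 2 A$)
$11 H{\left(12 \right)} + 3 = 11 \left(-10 - 24\right) + 3 = 11 \left(-34\right) + 3 = -374 + 3 = -371$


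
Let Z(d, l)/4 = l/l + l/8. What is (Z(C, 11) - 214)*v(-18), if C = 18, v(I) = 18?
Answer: -3681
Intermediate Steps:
Z(d, l) = 4 + l/2 (Z(d, l) = 4*(l/l + l/8) = 4*(1 + l*(⅛)) = 4*(1 + l/8) = 4 + l/2)
(Z(C, 11) - 214)*v(-18) = ((4 + (½)*11) - 214)*18 = ((4 + 11/2) - 214)*18 = (19/2 - 214)*18 = -409/2*18 = -3681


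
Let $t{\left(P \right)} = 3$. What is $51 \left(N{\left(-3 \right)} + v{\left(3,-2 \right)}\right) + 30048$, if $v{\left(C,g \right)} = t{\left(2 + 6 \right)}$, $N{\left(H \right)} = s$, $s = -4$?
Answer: $29997$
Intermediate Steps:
$N{\left(H \right)} = -4$
$v{\left(C,g \right)} = 3$
$51 \left(N{\left(-3 \right)} + v{\left(3,-2 \right)}\right) + 30048 = 51 \left(-4 + 3\right) + 30048 = 51 \left(-1\right) + 30048 = -51 + 30048 = 29997$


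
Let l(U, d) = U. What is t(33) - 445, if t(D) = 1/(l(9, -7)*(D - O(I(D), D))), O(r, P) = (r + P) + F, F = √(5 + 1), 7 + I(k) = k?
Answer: -1341688/3015 + √6/6030 ≈ -445.00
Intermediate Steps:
I(k) = -7 + k
F = √6 ≈ 2.4495
O(r, P) = P + r + √6 (O(r, P) = (r + P) + √6 = (P + r) + √6 = P + r + √6)
t(D) = 1/(63 - 9*D - 9*√6) (t(D) = 1/(9*(D - (D + (-7 + D) + √6))) = 1/(9*(D - (-7 + √6 + 2*D))) = 1/(9*(D + (7 - √6 - 2*D))) = 1/(9*(7 - D - √6)) = 1/(63 - 9*D - 9*√6))
t(33) - 445 = -1/(-63 + 9*33 + 9*√6) - 445 = -1/(-63 + 297 + 9*√6) - 445 = -1/(234 + 9*√6) - 445 = -445 - 1/(234 + 9*√6)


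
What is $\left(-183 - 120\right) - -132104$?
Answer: $131801$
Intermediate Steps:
$\left(-183 - 120\right) - -132104 = -303 + 132104 = 131801$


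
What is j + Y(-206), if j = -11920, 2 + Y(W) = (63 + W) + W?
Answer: -12271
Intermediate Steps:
Y(W) = 61 + 2*W (Y(W) = -2 + ((63 + W) + W) = -2 + (63 + 2*W) = 61 + 2*W)
j + Y(-206) = -11920 + (61 + 2*(-206)) = -11920 + (61 - 412) = -11920 - 351 = -12271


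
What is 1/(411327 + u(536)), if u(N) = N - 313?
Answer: 1/411550 ≈ 2.4298e-6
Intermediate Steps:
u(N) = -313 + N
1/(411327 + u(536)) = 1/(411327 + (-313 + 536)) = 1/(411327 + 223) = 1/411550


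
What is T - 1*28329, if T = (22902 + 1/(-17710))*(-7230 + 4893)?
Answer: -948375863793/17710 ≈ -5.3550e+7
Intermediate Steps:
T = -947874157203/17710 (T = (22902 - 1/17710)*(-2337) = (405594419/17710)*(-2337) = -947874157203/17710 ≈ -5.3522e+7)
T - 1*28329 = -947874157203/17710 - 1*28329 = -947874157203/17710 - 28329 = -948375863793/17710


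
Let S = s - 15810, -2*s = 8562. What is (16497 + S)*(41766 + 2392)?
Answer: -158703852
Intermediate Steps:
s = -4281 (s = -1/2*8562 = -4281)
S = -20091 (S = -4281 - 15810 = -20091)
(16497 + S)*(41766 + 2392) = (16497 - 20091)*(41766 + 2392) = -3594*44158 = -158703852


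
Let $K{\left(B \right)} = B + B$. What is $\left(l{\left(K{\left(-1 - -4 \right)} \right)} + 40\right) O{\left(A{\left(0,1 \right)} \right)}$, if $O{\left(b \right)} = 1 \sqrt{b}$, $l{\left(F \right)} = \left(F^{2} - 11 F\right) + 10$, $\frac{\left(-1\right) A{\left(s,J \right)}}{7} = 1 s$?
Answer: $0$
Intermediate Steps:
$K{\left(B \right)} = 2 B$
$A{\left(s,J \right)} = - 7 s$ ($A{\left(s,J \right)} = - 7 \cdot 1 s = - 7 s$)
$l{\left(F \right)} = 10 + F^{2} - 11 F$
$O{\left(b \right)} = \sqrt{b}$
$\left(l{\left(K{\left(-1 - -4 \right)} \right)} + 40\right) O{\left(A{\left(0,1 \right)} \right)} = \left(\left(10 + \left(2 \left(-1 - -4\right)\right)^{2} - 11 \cdot 2 \left(-1 - -4\right)\right) + 40\right) \sqrt{\left(-7\right) 0} = \left(\left(10 + \left(2 \left(-1 + 4\right)\right)^{2} - 11 \cdot 2 \left(-1 + 4\right)\right) + 40\right) \sqrt{0} = \left(\left(10 + \left(2 \cdot 3\right)^{2} - 11 \cdot 2 \cdot 3\right) + 40\right) 0 = \left(\left(10 + 6^{2} - 66\right) + 40\right) 0 = \left(\left(10 + 36 - 66\right) + 40\right) 0 = \left(-20 + 40\right) 0 = 20 \cdot 0 = 0$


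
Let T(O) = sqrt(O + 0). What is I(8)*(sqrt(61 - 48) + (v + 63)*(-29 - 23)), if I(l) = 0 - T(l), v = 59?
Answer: 2*sqrt(2)*(6344 - sqrt(13)) ≈ 17933.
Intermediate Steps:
T(O) = sqrt(O)
I(l) = -sqrt(l) (I(l) = 0 - sqrt(l) = -sqrt(l))
I(8)*(sqrt(61 - 48) + (v + 63)*(-29 - 23)) = (-sqrt(8))*(sqrt(61 - 48) + (59 + 63)*(-29 - 23)) = (-2*sqrt(2))*(sqrt(13) + 122*(-52)) = (-2*sqrt(2))*(sqrt(13) - 6344) = (-2*sqrt(2))*(-6344 + sqrt(13)) = -2*sqrt(2)*(-6344 + sqrt(13))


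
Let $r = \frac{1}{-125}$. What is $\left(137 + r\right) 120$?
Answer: $\frac{410976}{25} \approx 16439.0$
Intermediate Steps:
$r = - \frac{1}{125} \approx -0.008$
$\left(137 + r\right) 120 = \left(137 - \frac{1}{125}\right) 120 = \frac{17124}{125} \cdot 120 = \frac{410976}{25}$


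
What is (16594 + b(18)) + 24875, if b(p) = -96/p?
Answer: 124391/3 ≈ 41464.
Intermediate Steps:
(16594 + b(18)) + 24875 = (16594 - 96/18) + 24875 = (16594 - 96*1/18) + 24875 = (16594 - 16/3) + 24875 = 49766/3 + 24875 = 124391/3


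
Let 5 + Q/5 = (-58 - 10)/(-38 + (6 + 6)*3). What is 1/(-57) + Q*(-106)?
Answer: -876091/57 ≈ -15370.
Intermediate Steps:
Q = 145 (Q = -25 + 5*((-58 - 10)/(-38 + (6 + 6)*3)) = -25 + 5*(-68/(-38 + 12*3)) = -25 + 5*(-68/(-38 + 36)) = -25 + 5*(-68/(-2)) = -25 + 5*(-68*(-1/2)) = -25 + 5*34 = -25 + 170 = 145)
1/(-57) + Q*(-106) = 1/(-57) + 145*(-106) = -1/57 - 15370 = -876091/57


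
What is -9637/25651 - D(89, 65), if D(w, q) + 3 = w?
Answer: -2215623/25651 ≈ -86.376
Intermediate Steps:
D(w, q) = -3 + w
-9637/25651 - D(89, 65) = -9637/25651 - (-3 + 89) = -9637*1/25651 - 1*86 = -9637/25651 - 86 = -2215623/25651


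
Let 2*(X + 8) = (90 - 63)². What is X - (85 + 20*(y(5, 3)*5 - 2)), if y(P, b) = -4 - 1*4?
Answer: 2223/2 ≈ 1111.5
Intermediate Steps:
y(P, b) = -8 (y(P, b) = -4 - 4 = -8)
X = 713/2 (X = -8 + (90 - 63)²/2 = -8 + (½)*27² = -8 + (½)*729 = -8 + 729/2 = 713/2 ≈ 356.50)
X - (85 + 20*(y(5, 3)*5 - 2)) = 713/2 - (85 + 20*(-8*5 - 2)) = 713/2 - (85 + 20*(-40 - 2)) = 713/2 - (85 + 20*(-42)) = 713/2 - (85 - 840) = 713/2 - 1*(-755) = 713/2 + 755 = 2223/2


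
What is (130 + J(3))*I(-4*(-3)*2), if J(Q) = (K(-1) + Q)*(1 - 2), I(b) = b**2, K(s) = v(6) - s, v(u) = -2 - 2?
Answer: 74880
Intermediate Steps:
v(u) = -4
K(s) = -4 - s
J(Q) = 3 - Q (J(Q) = ((-4 - 1*(-1)) + Q)*(1 - 2) = ((-4 + 1) + Q)*(-1) = (-3 + Q)*(-1) = 3 - Q)
(130 + J(3))*I(-4*(-3)*2) = (130 + (3 - 1*3))*(-4*(-3)*2)**2 = (130 + (3 - 3))*(12*2)**2 = (130 + 0)*24**2 = 130*576 = 74880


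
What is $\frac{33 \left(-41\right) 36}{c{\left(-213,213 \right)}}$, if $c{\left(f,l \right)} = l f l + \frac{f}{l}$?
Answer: $\frac{24354}{4831799} \approx 0.0050404$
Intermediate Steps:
$c{\left(f,l \right)} = \frac{f}{l} + f l^{2}$ ($c{\left(f,l \right)} = f l l + \frac{f}{l} = f l^{2} + \frac{f}{l} = \frac{f}{l} + f l^{2}$)
$\frac{33 \left(-41\right) 36}{c{\left(-213,213 \right)}} = \frac{33 \left(-41\right) 36}{\left(-213\right) \frac{1}{213} \left(1 + 213^{3}\right)} = \frac{\left(-1353\right) 36}{\left(-213\right) \frac{1}{213} \left(1 + 9663597\right)} = - \frac{48708}{\left(-213\right) \frac{1}{213} \cdot 9663598} = - \frac{48708}{-9663598} = \left(-48708\right) \left(- \frac{1}{9663598}\right) = \frac{24354}{4831799}$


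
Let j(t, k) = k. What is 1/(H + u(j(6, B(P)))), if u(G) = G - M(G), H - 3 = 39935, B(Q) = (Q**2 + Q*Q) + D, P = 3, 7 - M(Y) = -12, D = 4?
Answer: 1/39941 ≈ 2.5037e-5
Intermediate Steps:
M(Y) = 19 (M(Y) = 7 - 1*(-12) = 7 + 12 = 19)
B(Q) = 4 + 2*Q**2 (B(Q) = (Q**2 + Q*Q) + 4 = (Q**2 + Q**2) + 4 = 2*Q**2 + 4 = 4 + 2*Q**2)
H = 39938 (H = 3 + 39935 = 39938)
u(G) = -19 + G (u(G) = G - 1*19 = G - 19 = -19 + G)
1/(H + u(j(6, B(P)))) = 1/(39938 + (-19 + (4 + 2*3**2))) = 1/(39938 + (-19 + (4 + 2*9))) = 1/(39938 + (-19 + (4 + 18))) = 1/(39938 + (-19 + 22)) = 1/(39938 + 3) = 1/39941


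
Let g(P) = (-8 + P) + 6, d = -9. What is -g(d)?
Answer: 11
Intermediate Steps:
g(P) = -2 + P
-g(d) = -(-2 - 9) = -1*(-11) = 11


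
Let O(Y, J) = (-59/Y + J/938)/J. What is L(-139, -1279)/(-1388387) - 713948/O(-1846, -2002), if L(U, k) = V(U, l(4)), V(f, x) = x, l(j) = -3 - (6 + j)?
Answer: -18880102167983324503/27770409975 ≈ -6.7986e+8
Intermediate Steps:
l(j) = -9 - j (l(j) = -3 + (-6 - j) = -9 - j)
L(U, k) = -13 (L(U, k) = -9 - 1*4 = -9 - 4 = -13)
O(Y, J) = (-59/Y + J/938)/J (O(Y, J) = (-59/Y + J*(1/938))/J = (-59/Y + J/938)/J)
L(-139, -1279)/(-1388387) - 713948/O(-1846, -2002) = -13/(-1388387) - 713948/(1/938 - 59/(-2002*(-1846))) = -13*(-1/1388387) - 713948/(1/938 - 59*(-1/2002)*(-1/1846)) = 1/106799 - 713948/(1/938 - 59/3695692) = 1/106799 - 713948/260025/247611364 = 1/106799 - 713948*247611364/260025 = 1/106799 - 176781638105072/260025 = -18880102167983324503/27770409975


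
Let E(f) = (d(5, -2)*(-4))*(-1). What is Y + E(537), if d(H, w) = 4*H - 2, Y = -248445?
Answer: -248373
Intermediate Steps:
d(H, w) = -2 + 4*H
E(f) = 72 (E(f) = ((-2 + 4*5)*(-4))*(-1) = ((-2 + 20)*(-4))*(-1) = (18*(-4))*(-1) = -72*(-1) = 72)
Y + E(537) = -248445 + 72 = -248373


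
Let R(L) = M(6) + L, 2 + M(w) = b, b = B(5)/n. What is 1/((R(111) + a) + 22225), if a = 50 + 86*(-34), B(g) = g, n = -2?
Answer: 2/38915 ≈ 5.1394e-5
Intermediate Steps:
b = -5/2 (b = 5/(-2) = 5*(-½) = -5/2 ≈ -2.5000)
M(w) = -9/2 (M(w) = -2 - 5/2 = -9/2)
R(L) = -9/2 + L
a = -2874 (a = 50 - 2924 = -2874)
1/((R(111) + a) + 22225) = 1/(((-9/2 + 111) - 2874) + 22225) = 1/((213/2 - 2874) + 22225) = 1/(-5535/2 + 22225) = 1/(38915/2) = 2/38915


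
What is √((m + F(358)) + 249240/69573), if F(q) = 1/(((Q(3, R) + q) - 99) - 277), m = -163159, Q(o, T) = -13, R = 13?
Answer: 5*I*√3373058829375886/718921 ≈ 403.92*I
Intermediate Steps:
F(q) = 1/(-389 + q) (F(q) = 1/(((-13 + q) - 99) - 277) = 1/((-112 + q) - 277) = 1/(-389 + q))
√((m + F(358)) + 249240/69573) = √((-163159 + 1/(-389 + 358)) + 249240/69573) = √((-163159 + 1/(-31)) + 249240*(1/69573)) = √((-163159 - 1/31) + 83080/23191) = √(-5057930/31 + 83080/23191) = √(-117295879150/718921) = 5*I*√3373058829375886/718921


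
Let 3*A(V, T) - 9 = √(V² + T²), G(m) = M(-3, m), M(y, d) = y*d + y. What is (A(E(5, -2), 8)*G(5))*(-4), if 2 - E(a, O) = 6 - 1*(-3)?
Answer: 216 + 24*√113 ≈ 471.12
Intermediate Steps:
M(y, d) = y + d*y (M(y, d) = d*y + y = y + d*y)
E(a, O) = -7 (E(a, O) = 2 - (6 - 1*(-3)) = 2 - (6 + 3) = 2 - 1*9 = 2 - 9 = -7)
G(m) = -3 - 3*m (G(m) = -3*(1 + m) = -3 - 3*m)
A(V, T) = 3 + √(T² + V²)/3 (A(V, T) = 3 + √(V² + T²)/3 = 3 + √(T² + V²)/3)
(A(E(5, -2), 8)*G(5))*(-4) = ((3 + √(8² + (-7)²)/3)*(-3 - 3*5))*(-4) = ((3 + √(64 + 49)/3)*(-3 - 15))*(-4) = ((3 + √113/3)*(-18))*(-4) = (-54 - 6*√113)*(-4) = 216 + 24*√113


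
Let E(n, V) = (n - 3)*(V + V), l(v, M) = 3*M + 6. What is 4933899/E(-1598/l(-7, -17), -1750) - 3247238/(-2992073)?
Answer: -18505396772549/437740279900 ≈ -42.275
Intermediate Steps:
l(v, M) = 6 + 3*M
E(n, V) = 2*V*(-3 + n) (E(n, V) = (-3 + n)*(2*V) = 2*V*(-3 + n))
4933899/E(-1598/l(-7, -17), -1750) - 3247238/(-2992073) = 4933899/((2*(-1750)*(-3 - 1598/(6 + 3*(-17))))) - 3247238/(-2992073) = 4933899/((2*(-1750)*(-3 - 1598/(6 - 51)))) - 3247238*(-1/2992073) = 4933899/((2*(-1750)*(-3 - 1598/(-45)))) + 3247238/2992073 = 4933899/((2*(-1750)*(-3 - 1598*(-1/45)))) + 3247238/2992073 = 4933899/((2*(-1750)*(-3 + 1598/45))) + 3247238/2992073 = 4933899/((2*(-1750)*(1463/45))) + 3247238/2992073 = 4933899/(-1024100/9) + 3247238/2992073 = 4933899*(-9/1024100) + 3247238/2992073 = -44405091/1024100 + 3247238/2992073 = -18505396772549/437740279900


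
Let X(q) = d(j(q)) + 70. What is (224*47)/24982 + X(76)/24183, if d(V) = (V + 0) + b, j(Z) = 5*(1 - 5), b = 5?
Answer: 127986317/302069853 ≈ 0.42370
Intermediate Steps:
j(Z) = -20 (j(Z) = 5*(-4) = -20)
d(V) = 5 + V (d(V) = (V + 0) + 5 = V + 5 = 5 + V)
X(q) = 55 (X(q) = (5 - 20) + 70 = -15 + 70 = 55)
(224*47)/24982 + X(76)/24183 = (224*47)/24982 + 55/24183 = 10528*(1/24982) + 55*(1/24183) = 5264/12491 + 55/24183 = 127986317/302069853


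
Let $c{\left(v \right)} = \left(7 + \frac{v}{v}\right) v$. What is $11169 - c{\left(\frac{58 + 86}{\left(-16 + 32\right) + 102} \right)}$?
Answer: $\frac{658395}{59} \approx 11159.0$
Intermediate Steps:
$c{\left(v \right)} = 8 v$ ($c{\left(v \right)} = \left(7 + 1\right) v = 8 v$)
$11169 - c{\left(\frac{58 + 86}{\left(-16 + 32\right) + 102} \right)} = 11169 - 8 \frac{58 + 86}{\left(-16 + 32\right) + 102} = 11169 - 8 \frac{144}{16 + 102} = 11169 - 8 \cdot \frac{144}{118} = 11169 - 8 \cdot 144 \cdot \frac{1}{118} = 11169 - 8 \cdot \frac{72}{59} = 11169 - \frac{576}{59} = \frac{658395}{59}$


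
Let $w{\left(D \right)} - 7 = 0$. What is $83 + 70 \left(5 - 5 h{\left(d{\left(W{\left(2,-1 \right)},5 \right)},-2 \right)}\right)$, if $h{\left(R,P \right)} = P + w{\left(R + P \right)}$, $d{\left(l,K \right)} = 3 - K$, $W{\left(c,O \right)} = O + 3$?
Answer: $-1317$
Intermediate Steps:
$w{\left(D \right)} = 7$ ($w{\left(D \right)} = 7 + 0 = 7$)
$W{\left(c,O \right)} = 3 + O$
$h{\left(R,P \right)} = 7 + P$ ($h{\left(R,P \right)} = P + 7 = 7 + P$)
$83 + 70 \left(5 - 5 h{\left(d{\left(W{\left(2,-1 \right)},5 \right)},-2 \right)}\right) = 83 + 70 \left(5 - 5 \left(7 - 2\right)\right) = 83 + 70 \left(5 - 25\right) = 83 + 70 \left(-20\right) = 83 - 1400 = -1317$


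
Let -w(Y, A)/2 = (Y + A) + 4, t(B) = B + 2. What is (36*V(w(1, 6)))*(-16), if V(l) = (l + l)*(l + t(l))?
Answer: -1064448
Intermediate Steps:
t(B) = 2 + B
w(Y, A) = -8 - 2*A - 2*Y (w(Y, A) = -2*((Y + A) + 4) = -2*((A + Y) + 4) = -2*(4 + A + Y) = -8 - 2*A - 2*Y)
V(l) = 2*l*(2 + 2*l) (V(l) = (l + l)*(l + (2 + l)) = (2*l)*(2 + 2*l) = 2*l*(2 + 2*l))
(36*V(w(1, 6)))*(-16) = (36*(4*(-8 - 2*6 - 2*1)*(1 + (-8 - 2*6 - 2*1))))*(-16) = (36*(4*(-8 - 12 - 2)*(1 + (-8 - 12 - 2))))*(-16) = (36*(4*(-22)*(1 - 22)))*(-16) = (36*(4*(-22)*(-21)))*(-16) = (36*1848)*(-16) = 66528*(-16) = -1064448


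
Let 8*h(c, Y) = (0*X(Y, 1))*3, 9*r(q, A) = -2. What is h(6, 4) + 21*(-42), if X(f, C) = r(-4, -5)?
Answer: -882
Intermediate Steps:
r(q, A) = -2/9 (r(q, A) = (1/9)*(-2) = -2/9)
X(f, C) = -2/9
h(c, Y) = 0 (h(c, Y) = ((0*(-2/9))*3)/8 = (0*3)/8 = (1/8)*0 = 0)
h(6, 4) + 21*(-42) = 0 + 21*(-42) = 0 - 882 = -882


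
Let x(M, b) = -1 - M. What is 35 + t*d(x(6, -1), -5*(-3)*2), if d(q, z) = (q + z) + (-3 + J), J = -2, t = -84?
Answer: -1477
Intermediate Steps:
d(q, z) = -5 + q + z (d(q, z) = (q + z) + (-3 - 2) = (q + z) - 5 = -5 + q + z)
35 + t*d(x(6, -1), -5*(-3)*2) = 35 - 84*(-5 + (-1 - 1*6) - 5*(-3)*2) = 35 - 84*(-5 + (-1 - 6) + 15*2) = 35 - 84*(-5 - 7 + 30) = 35 - 84*18 = 35 - 1512 = -1477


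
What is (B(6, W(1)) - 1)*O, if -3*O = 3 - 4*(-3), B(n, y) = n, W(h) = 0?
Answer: -25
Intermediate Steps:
O = -5 (O = -(3 - 4*(-3))/3 = -(3 + 12)/3 = -1/3*15 = -5)
(B(6, W(1)) - 1)*O = (6 - 1)*(-5) = 5*(-5) = -25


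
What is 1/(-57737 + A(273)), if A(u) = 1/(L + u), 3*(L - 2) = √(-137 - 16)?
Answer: (-√17 + 275*I)/(-15877674*I + 57737*√17) ≈ -1.732e-5 + 1.6209e-14*I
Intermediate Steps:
L = 2 + I*√17 (L = 2 + √(-137 - 16)/3 = 2 + √(-153)/3 = 2 + (3*I*√17)/3 = 2 + I*√17 ≈ 2.0 + 4.1231*I)
A(u) = 1/(2 + u + I*√17) (A(u) = 1/((2 + I*√17) + u) = 1/(2 + u + I*√17))
1/(-57737 + A(273)) = 1/(-57737 + 1/(2 + 273 + I*√17)) = 1/(-57737 + 1/(275 + I*√17))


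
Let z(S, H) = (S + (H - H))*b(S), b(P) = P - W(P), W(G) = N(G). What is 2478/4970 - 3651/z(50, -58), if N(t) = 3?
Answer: -176031/166850 ≈ -1.0550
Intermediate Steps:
W(G) = 3
b(P) = -3 + P (b(P) = P - 1*3 = P - 3 = -3 + P)
z(S, H) = S*(-3 + S) (z(S, H) = (S + (H - H))*(-3 + S) = (S + 0)*(-3 + S) = S*(-3 + S))
2478/4970 - 3651/z(50, -58) = 2478/4970 - 3651*1/(50*(-3 + 50)) = 2478*(1/4970) - 3651/(50*47) = 177/355 - 3651/2350 = -176031/166850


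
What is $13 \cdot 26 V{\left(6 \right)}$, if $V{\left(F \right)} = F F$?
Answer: $12168$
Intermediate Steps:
$V{\left(F \right)} = F^{2}$
$13 \cdot 26 V{\left(6 \right)} = 13 \cdot 26 \cdot 6^{2} = 338 \cdot 36 = 12168$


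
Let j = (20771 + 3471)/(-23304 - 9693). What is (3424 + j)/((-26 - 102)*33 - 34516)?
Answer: -3322279/37597170 ≈ -0.088365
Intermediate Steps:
j = -1426/1941 (j = 24242/(-32997) = 24242*(-1/32997) = -1426/1941 ≈ -0.73467)
(3424 + j)/((-26 - 102)*33 - 34516) = (3424 - 1426/1941)/((-26 - 102)*33 - 34516) = 6644558/(1941*(-128*33 - 34516)) = 6644558/(1941*(-4224 - 34516)) = (6644558/1941)/(-38740) = (6644558/1941)*(-1/38740) = -3322279/37597170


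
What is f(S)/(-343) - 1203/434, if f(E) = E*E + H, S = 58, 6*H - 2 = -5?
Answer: -19106/1519 ≈ -12.578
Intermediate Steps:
H = -½ (H = ⅓ + (⅙)*(-5) = ⅓ - ⅚ = -½ ≈ -0.50000)
f(E) = -½ + E² (f(E) = E*E - ½ = E² - ½ = -½ + E²)
f(S)/(-343) - 1203/434 = (-½ + 58²)/(-343) - 1203/434 = (-½ + 3364)*(-1/343) - 1203*1/434 = (6727/2)*(-1/343) - 1203/434 = -961/98 - 1203/434 = -19106/1519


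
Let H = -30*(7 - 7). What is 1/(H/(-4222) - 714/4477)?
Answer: -4477/714 ≈ -6.2703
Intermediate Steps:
H = 0 (H = -30*0 = 0)
1/(H/(-4222) - 714/4477) = 1/(0/(-4222) - 714/4477) = 1/(0*(-1/4222) - 714*1/4477) = 1/(0 - 714/4477) = 1/(-714/4477) = -4477/714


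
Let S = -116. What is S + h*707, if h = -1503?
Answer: -1062737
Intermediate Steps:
S + h*707 = -116 - 1503*707 = -116 - 1062621 = -1062737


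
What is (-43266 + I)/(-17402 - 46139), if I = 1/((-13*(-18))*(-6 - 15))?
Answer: 212609125/312240474 ≈ 0.68091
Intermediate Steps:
I = -1/4914 (I = 1/(234*(-21)) = 1/(-4914) = -1/4914 ≈ -0.00020350)
(-43266 + I)/(-17402 - 46139) = (-43266 - 1/4914)/(-17402 - 46139) = -212609125/4914/(-63541) = -212609125/4914*(-1/63541) = 212609125/312240474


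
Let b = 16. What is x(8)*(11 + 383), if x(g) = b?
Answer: 6304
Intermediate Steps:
x(g) = 16
x(8)*(11 + 383) = 16*(11 + 383) = 16*394 = 6304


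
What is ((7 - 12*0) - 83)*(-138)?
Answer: 10488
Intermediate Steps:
((7 - 12*0) - 83)*(-138) = ((7 - 6*0) - 83)*(-138) = ((7 + 0) - 83)*(-138) = (7 - 83)*(-138) = -76*(-138) = 10488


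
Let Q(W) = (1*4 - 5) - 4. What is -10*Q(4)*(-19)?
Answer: -950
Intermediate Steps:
Q(W) = -5 (Q(W) = (4 - 5) - 4 = -1 - 4 = -5)
-10*Q(4)*(-19) = -10*(-5)*(-19) = 50*(-19) = -950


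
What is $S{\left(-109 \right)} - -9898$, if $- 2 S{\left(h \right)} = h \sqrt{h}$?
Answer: $9898 + \frac{109 i \sqrt{109}}{2} \approx 9898.0 + 569.0 i$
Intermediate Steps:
$S{\left(h \right)} = - \frac{h^{\frac{3}{2}}}{2}$ ($S{\left(h \right)} = - \frac{h \sqrt{h}}{2} = - \frac{h^{\frac{3}{2}}}{2}$)
$S{\left(-109 \right)} - -9898 = - \frac{\left(-109\right)^{\frac{3}{2}}}{2} - -9898 = - \frac{\left(-109\right) i \sqrt{109}}{2} + 9898 = \frac{109 i \sqrt{109}}{2} + 9898 = 9898 + \frac{109 i \sqrt{109}}{2}$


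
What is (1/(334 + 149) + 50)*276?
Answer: 96604/7 ≈ 13801.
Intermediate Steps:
(1/(334 + 149) + 50)*276 = (1/483 + 50)*276 = (24151/483)*276 = 96604/7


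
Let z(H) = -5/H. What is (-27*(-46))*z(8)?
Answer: -3105/4 ≈ -776.25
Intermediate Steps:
(-27*(-46))*z(8) = (-27*(-46))*(-5/8) = 1242*(-5*⅛) = 1242*(-5/8) = -3105/4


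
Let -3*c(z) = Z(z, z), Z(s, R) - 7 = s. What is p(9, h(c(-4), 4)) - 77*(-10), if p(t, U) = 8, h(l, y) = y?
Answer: 778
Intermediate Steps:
Z(s, R) = 7 + s
c(z) = -7/3 - z/3 (c(z) = -(7 + z)/3 = -7/3 - z/3)
p(9, h(c(-4), 4)) - 77*(-10) = 8 - 77*(-10) = 8 + 770 = 778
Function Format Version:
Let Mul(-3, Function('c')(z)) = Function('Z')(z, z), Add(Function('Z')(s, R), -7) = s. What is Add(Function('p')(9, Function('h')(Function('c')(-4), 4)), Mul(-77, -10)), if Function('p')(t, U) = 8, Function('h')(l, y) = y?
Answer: 778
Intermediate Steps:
Function('Z')(s, R) = Add(7, s)
Function('c')(z) = Add(Rational(-7, 3), Mul(Rational(-1, 3), z)) (Function('c')(z) = Mul(Rational(-1, 3), Add(7, z)) = Add(Rational(-7, 3), Mul(Rational(-1, 3), z)))
Add(Function('p')(9, Function('h')(Function('c')(-4), 4)), Mul(-77, -10)) = Add(8, Mul(-77, -10)) = Add(8, 770) = 778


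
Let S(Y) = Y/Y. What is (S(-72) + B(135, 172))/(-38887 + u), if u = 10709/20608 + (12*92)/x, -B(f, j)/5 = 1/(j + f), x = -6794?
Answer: -21141623552/835738134472085 ≈ -2.5297e-5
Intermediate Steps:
S(Y) = 1
B(f, j) = -5/(f + j) (B(f, j) = -5/(j + f) = -5/(f + j))
u = 25002857/70005376 (u = 10709/20608 + (12*92)/(-6794) = 10709*(1/20608) + 1104*(-1/6794) = 10709/20608 - 552/3397 = 25002857/70005376 ≈ 0.35716)
(S(-72) + B(135, 172))/(-38887 + u) = (1 - 5/(135 + 172))/(-38887 + 25002857/70005376) = (1 - 5/307)/(-2722274053655/70005376) = (1 - 5*1/307)*(-70005376/2722274053655) = (1 - 5/307)*(-70005376/2722274053655) = (302/307)*(-70005376/2722274053655) = -21141623552/835738134472085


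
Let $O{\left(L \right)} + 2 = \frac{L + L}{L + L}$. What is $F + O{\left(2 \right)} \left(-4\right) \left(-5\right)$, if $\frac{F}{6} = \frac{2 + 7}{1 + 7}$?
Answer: $- \frac{53}{4} \approx -13.25$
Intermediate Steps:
$O{\left(L \right)} = -1$ ($O{\left(L \right)} = -2 + \frac{L + L}{L + L} = -2 + \frac{2 L}{2 L} = -2 + 2 L \frac{1}{2 L} = -2 + 1 = -1$)
$F = \frac{27}{4}$ ($F = 6 \frac{2 + 7}{1 + 7} = 6 \cdot \frac{9}{8} = \frac{27}{4} \approx 6.75$)
$F + O{\left(2 \right)} \left(-4\right) \left(-5\right) = \frac{27}{4} + \left(-1\right) \left(-4\right) \left(-5\right) = \frac{27}{4} + 4 \left(-5\right) = \frac{27}{4} - 20 = - \frac{53}{4}$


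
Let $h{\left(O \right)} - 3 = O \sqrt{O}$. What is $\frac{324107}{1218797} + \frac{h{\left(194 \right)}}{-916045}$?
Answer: $\frac{296892940424}{1116472897865} - \frac{194 \sqrt{194}}{916045} \approx 0.26297$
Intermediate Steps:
$h{\left(O \right)} = 3 + O^{\frac{3}{2}}$ ($h{\left(O \right)} = 3 + O \sqrt{O} = 3 + O^{\frac{3}{2}}$)
$\frac{324107}{1218797} + \frac{h{\left(194 \right)}}{-916045} = \frac{324107}{1218797} + \frac{3 + 194^{\frac{3}{2}}}{-916045} = 324107 \cdot \frac{1}{1218797} + \left(3 + 194 \sqrt{194}\right) \left(- \frac{1}{916045}\right) = \frac{324107}{1218797} - \left(\frac{3}{916045} + \frac{194 \sqrt{194}}{916045}\right) = \frac{296892940424}{1116472897865} - \frac{194 \sqrt{194}}{916045}$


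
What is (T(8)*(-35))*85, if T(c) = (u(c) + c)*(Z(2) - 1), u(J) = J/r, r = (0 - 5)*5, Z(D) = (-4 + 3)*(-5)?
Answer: -91392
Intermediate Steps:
Z(D) = 5 (Z(D) = -1*(-5) = 5)
r = -25 (r = -5*5 = -25)
u(J) = -J/25 (u(J) = J/(-25) = J*(-1/25) = -J/25)
T(c) = 96*c/25 (T(c) = (-c/25 + c)*(5 - 1) = (24*c/25)*4 = 96*c/25)
(T(8)*(-35))*85 = (((96/25)*8)*(-35))*85 = ((768/25)*(-35))*85 = -5376/5*85 = -91392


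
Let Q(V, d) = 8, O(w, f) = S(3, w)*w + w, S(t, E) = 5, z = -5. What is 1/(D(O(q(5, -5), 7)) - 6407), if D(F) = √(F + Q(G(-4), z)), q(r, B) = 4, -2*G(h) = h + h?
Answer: -6407/41049617 - 4*√2/41049617 ≈ -0.00015622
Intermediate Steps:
G(h) = -h (G(h) = -(h + h)/2 = -h)
O(w, f) = 6*w (O(w, f) = 5*w + w = 6*w)
D(F) = √(8 + F) (D(F) = √(F + 8) = √(8 + F))
1/(D(O(q(5, -5), 7)) - 6407) = 1/(√(8 + 6*4) - 6407) = 1/(√(8 + 24) - 6407) = 1/(√32 - 6407) = 1/(4*√2 - 6407) = 1/(-6407 + 4*√2)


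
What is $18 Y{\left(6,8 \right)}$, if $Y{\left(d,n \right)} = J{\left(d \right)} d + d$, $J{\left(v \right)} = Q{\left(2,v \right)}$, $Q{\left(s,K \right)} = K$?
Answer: $756$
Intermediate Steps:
$J{\left(v \right)} = v$
$Y{\left(d,n \right)} = d + d^{2}$ ($Y{\left(d,n \right)} = d d + d = d^{2} + d = d + d^{2}$)
$18 Y{\left(6,8 \right)} = 18 \cdot 6 \left(1 + 6\right) = 18 \cdot 6 \cdot 7 = 18 \cdot 42 = 756$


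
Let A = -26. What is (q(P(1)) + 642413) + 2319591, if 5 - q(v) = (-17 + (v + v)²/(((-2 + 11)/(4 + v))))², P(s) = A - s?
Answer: -52823952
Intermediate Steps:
P(s) = -26 - s
q(v) = 5 - (-17 + 4*v²*(4/9 + v/9))² (q(v) = 5 - (-17 + (v + v)²/(((-2 + 11)/(4 + v))))² = 5 - (-17 + (2*v)²/((9/(4 + v))))² = 5 - (-17 + (4*v²)*(4/9 + v/9))² = 5 - (-17 + 4*v²*(4/9 + v/9))²)
(q(P(1)) + 642413) + 2319591 = ((5 - (-153 + 4*(-26 - 1*1)³ + 16*(-26 - 1*1)²)²/81) + 642413) + 2319591 = ((5 - (-153 + 4*(-26 - 1)³ + 16*(-26 - 1)²)²/81) + 642413) + 2319591 = ((5 - (-153 + 4*(-27)³ + 16*(-27)²)²/81) + 642413) + 2319591 = ((5 - (-153 + 4*(-19683) + 16*729)²/81) + 642413) + 2319591 = ((5 - (-153 - 78732 + 11664)²/81) + 642413) + 2319591 = ((5 - 1/81*(-67221)²) + 642413) + 2319591 = ((5 - 1/81*4518662841) + 642413) + 2319591 = ((5 - 55785961) + 642413) + 2319591 = (-55785956 + 642413) + 2319591 = -55143543 + 2319591 = -52823952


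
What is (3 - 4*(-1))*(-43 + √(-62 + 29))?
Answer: -301 + 7*I*√33 ≈ -301.0 + 40.212*I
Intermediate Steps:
(3 - 4*(-1))*(-43 + √(-62 + 29)) = (3 + 4)*(-43 + √(-33)) = 7*(-43 + I*√33) = -301 + 7*I*√33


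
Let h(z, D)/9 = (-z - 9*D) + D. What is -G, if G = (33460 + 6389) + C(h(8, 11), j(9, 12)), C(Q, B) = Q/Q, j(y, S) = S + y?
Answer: -39850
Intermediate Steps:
h(z, D) = -72*D - 9*z (h(z, D) = 9*((-z - 9*D) + D) = 9*(-z - 8*D) = -72*D - 9*z)
C(Q, B) = 1
G = 39850 (G = (33460 + 6389) + 1 = 39849 + 1 = 39850)
-G = -1*39850 = -39850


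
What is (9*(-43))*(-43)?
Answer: 16641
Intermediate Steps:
(9*(-43))*(-43) = -387*(-43) = 16641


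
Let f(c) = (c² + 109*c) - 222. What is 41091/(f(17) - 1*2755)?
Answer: -41091/835 ≈ -49.211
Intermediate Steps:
f(c) = -222 + c² + 109*c
41091/(f(17) - 1*2755) = 41091/((-222 + 17² + 109*17) - 1*2755) = 41091/((-222 + 289 + 1853) - 2755) = 41091/(1920 - 2755) = 41091/(-835) = 41091*(-1/835) = -41091/835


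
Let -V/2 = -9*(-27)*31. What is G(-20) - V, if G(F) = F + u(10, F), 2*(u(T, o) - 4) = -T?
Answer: 15045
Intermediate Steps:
u(T, o) = 4 - T/2 (u(T, o) = 4 + (-T)/2 = 4 - T/2)
V = -15066 (V = -2*(-9*(-27))*31 = -486*31 = -2*7533 = -15066)
G(F) = -1 + F (G(F) = F + (4 - 1/2*10) = F + (4 - 5) = F - 1 = -1 + F)
G(-20) - V = (-1 - 20) - 1*(-15066) = -21 + 15066 = 15045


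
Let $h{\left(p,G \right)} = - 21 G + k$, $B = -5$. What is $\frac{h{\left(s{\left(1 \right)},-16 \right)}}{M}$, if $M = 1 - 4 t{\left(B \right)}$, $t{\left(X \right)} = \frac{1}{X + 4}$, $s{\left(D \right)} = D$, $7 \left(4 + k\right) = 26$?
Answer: $\frac{470}{7} \approx 67.143$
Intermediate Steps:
$k = - \frac{2}{7}$ ($k = -4 + \frac{1}{7} \cdot 26 = -4 + \frac{26}{7} = - \frac{2}{7} \approx -0.28571$)
$t{\left(X \right)} = \frac{1}{4 + X}$
$h{\left(p,G \right)} = - \frac{2}{7} - 21 G$ ($h{\left(p,G \right)} = - 21 G - \frac{2}{7} = - \frac{2}{7} - 21 G$)
$M = 5$ ($M = 1 - \frac{4}{4 - 5} = 1 - \frac{4}{-1} = 1 - -4 = 1 + 4 = 5$)
$\frac{h{\left(s{\left(1 \right)},-16 \right)}}{M} = \frac{- \frac{2}{7} - -336}{5} = \left(- \frac{2}{7} + 336\right) \frac{1}{5} = \frac{2350}{7} \cdot \frac{1}{5} = \frac{470}{7}$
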